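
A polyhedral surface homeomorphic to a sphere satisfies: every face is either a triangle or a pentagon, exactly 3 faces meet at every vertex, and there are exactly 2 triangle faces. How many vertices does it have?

12

Let x be the number of pentagons; then F = 2 + x.
Edge–face incidences: 2E = 3·2 + 5·x = 6 + 5x.
Every vertex has degree 3, so 3V = 2E.
Euler: V − E + F = 2 ⇒ (2E)/3 − E + (2 + x) = 2.
Multiply by 6: 2·(2E) − 3·(2E) + 6·(2 + x) = 12, i.e. 12 + 6x − (6 + 5x) = 12.
Collecting terms: x + 6 = 12, so x = 6.
Then 2E = 6 + 5·6 = 36, so E = 18, V = 2E/3 = 12, F = 2 + 6 = 8.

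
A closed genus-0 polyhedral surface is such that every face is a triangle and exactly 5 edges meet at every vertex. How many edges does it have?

30

Each face has 3 edges and each edge borders two faces, so 2E = 3F.
Each vertex has degree 5, so 5V = 2E and hence V = 3F/5.
Euler: V − E + F = 2 ⇒ (3F/5) − (3F/2) + F = 2.
Multiply by 10: (6 − 15 + 10)F = 20, i.e. 1F = 20.
So F = 20, E = 3·20/2 = 30, V = 3·20/5 = 12.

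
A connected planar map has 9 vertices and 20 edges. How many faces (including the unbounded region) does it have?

Euler's formula for a connected plane graph: V − E + F = 2, so F = 2 − 9 + 20 = 13.

13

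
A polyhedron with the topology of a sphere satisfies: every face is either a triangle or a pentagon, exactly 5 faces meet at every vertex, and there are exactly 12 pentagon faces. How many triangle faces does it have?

Let x be the number of triangles; then F = 12 + x.
Edge–face incidences: 2E = 5·12 + 3·x = 60 + 3x.
Every vertex has degree 5, so 5V = 2E.
Euler: V − E + F = 2 ⇒ (2E)/5 − E + (12 + x) = 2.
Multiply by 10: 2·(2E) − 5·(2E) + 10·(12 + x) = 20, i.e. 120 + 10x − 3·(60 + 3x) = 20.
Collecting terms: x − 60 = 20, so x = 80.
Then 2E = 60 + 3·80 = 300, so E = 150, V = 2E/5 = 60, F = 12 + 80 = 92.

80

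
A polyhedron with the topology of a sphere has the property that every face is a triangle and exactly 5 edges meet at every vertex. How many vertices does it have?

Each face has 3 edges and each edge borders two faces, so 2E = 3F.
Each vertex has degree 5, so 5V = 2E and hence V = 3F/5.
Euler: V − E + F = 2 ⇒ (3F/5) − (3F/2) + F = 2.
Multiply by 10: (6 − 15 + 10)F = 20, i.e. 1F = 20.
So F = 20, E = 3·20/2 = 30, V = 3·20/5 = 12.

12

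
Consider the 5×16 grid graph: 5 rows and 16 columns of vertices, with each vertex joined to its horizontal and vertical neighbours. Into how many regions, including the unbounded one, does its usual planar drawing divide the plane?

61

The grid has V = 5·16 = 80 vertices and E = 5·15 + 16·4 = 139 edges.
F = 2 − V + E = 2 − 80 + 139 = 61.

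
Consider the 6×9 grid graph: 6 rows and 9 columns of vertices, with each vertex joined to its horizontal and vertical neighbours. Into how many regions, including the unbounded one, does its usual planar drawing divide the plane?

The grid has V = 6·9 = 54 vertices and E = 6·8 + 9·5 = 93 edges.
F = 2 − V + E = 2 − 54 + 93 = 41.

41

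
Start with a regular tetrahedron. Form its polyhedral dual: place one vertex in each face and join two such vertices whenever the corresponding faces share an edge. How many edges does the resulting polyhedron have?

The base solid has V = 4, E = 6, F = 4.
The dual swaps V and F and preserves E: V′ = F = 4, E′ = E = 6, F′ = V = 4.

6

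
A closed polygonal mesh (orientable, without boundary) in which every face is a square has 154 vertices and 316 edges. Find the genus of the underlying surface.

3

Every face is a square and each edge borders two faces, so 4F = 2·316, giving F = 158.
χ = V − E + F = 154 − 316 + 158 = -4.
For a closed orientable surface χ = 2 − 2g, so g = (2 − (-4))/2 = 3.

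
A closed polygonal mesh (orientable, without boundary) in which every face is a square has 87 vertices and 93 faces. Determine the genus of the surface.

Every face is a square, so 2E = 4·93 = 372, giving E = 186.
χ = V − E + F = 87 − 186 + 93 = -6.
For a closed orientable surface χ = 2 − 2g, so g = (2 − (-6))/2 = 4.

4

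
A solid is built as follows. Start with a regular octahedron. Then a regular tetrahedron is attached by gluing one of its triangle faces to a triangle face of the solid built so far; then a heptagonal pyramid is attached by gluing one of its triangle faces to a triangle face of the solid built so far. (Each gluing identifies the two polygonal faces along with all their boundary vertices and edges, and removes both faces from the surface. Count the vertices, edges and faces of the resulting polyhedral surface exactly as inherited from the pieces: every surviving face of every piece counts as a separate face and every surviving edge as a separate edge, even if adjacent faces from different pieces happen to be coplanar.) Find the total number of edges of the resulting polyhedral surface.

A regular octahedron: V=6, E=12, F=8.
Attach a regular tetrahedron (V=4, E=6, F=4) along a 3-gon: merge 3 vertices and 3 edges, delete both glued faces → V=7, E=15, F=10.
Attach a heptagonal pyramid (V=8, E=14, F=8) along a 3-gon: merge 3 vertices and 3 edges, delete both glued faces → V=12, E=26, F=16.
Check: V − E + F = 12 − 26 + 16 = 2.

26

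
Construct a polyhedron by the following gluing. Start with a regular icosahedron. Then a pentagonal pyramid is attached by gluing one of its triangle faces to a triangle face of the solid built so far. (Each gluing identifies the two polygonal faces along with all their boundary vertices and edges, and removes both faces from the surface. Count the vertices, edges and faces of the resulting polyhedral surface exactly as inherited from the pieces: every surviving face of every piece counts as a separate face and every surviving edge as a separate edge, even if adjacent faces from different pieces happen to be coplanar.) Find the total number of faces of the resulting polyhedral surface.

A regular icosahedron: V=12, E=30, F=20.
Attach a pentagonal pyramid (V=6, E=10, F=6) along a 3-gon: merge 3 vertices and 3 edges, delete both glued faces → V=15, E=37, F=24.
Check: V − E + F = 15 − 37 + 24 = 2.

24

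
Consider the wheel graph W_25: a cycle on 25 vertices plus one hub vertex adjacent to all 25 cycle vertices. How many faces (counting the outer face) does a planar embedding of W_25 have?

W_25 has V = 25 + 1 = 26 vertices and E = 2·25 = 50 edges.
By Euler's formula F = 2 − V + E = 2 − 26 + 50 = 26.

26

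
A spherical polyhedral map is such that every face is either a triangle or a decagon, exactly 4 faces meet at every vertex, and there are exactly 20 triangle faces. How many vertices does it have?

20

Let x be the number of decagons; then F = 20 + x.
Edge–face incidences: 2E = 3·20 + 10·x = 60 + 10x.
Every vertex has degree 4, so 4V = 2E.
Euler: V − E + F = 2 ⇒ (2E)/4 − E + (20 + x) = 2.
Multiply by 8: 2·(2E) − 4·(2E) + 8·(20 + x) = 16, i.e. 160 + 8x − 2·(60 + 10x) = 16.
Collecting terms: −12x + 40 = 16, so −12x = −24, so x = 2.
Then 2E = 60 + 10·2 = 80, so E = 40, V = 2E/4 = 20, F = 20 + 2 = 22.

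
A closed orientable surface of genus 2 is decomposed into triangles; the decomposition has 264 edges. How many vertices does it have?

86

χ = 2 − 2·2 = -2, and every face is a triangle so 3F = 2E.
F = 2E/3 = 176. Then V = -2 + E − F = -2 + 264 − 176 = 86.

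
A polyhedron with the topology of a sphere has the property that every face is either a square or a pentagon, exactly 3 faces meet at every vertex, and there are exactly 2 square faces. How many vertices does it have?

16

Let x be the number of pentagons; then F = 2 + x.
Edge–face incidences: 2E = 4·2 + 5·x = 8 + 5x.
Every vertex has degree 3, so 3V = 2E.
Euler: V − E + F = 2 ⇒ (2E)/3 − E + (2 + x) = 2.
Multiply by 6: 2·(2E) − 3·(2E) + 6·(2 + x) = 12, i.e. 12 + 6x − (8 + 5x) = 12.
Collecting terms: x + 4 = 12, so x = 8.
Then 2E = 8 + 5·8 = 48, so E = 24, V = 2E/3 = 16, F = 2 + 8 = 10.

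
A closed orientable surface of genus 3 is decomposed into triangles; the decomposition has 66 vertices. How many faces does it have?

140

χ = 2 − 2·3 = -4, and every face is a triangle so 3F = 2E.
V − E + F = -4 with E = 3F/2 gives 66 − (3/2 − 1)·F = -4, so F = 140 and E = 210.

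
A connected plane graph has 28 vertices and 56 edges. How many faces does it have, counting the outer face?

30

Euler's formula for a connected plane graph: V − E + F = 2, so F = 2 − 28 + 56 = 30.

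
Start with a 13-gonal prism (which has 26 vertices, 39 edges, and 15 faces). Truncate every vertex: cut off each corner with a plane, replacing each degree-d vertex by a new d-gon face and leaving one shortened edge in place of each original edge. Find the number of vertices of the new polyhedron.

Truncation replaces each original edge-end by a new vertex, so V′ = 2E = 78.
Each original edge survives, and each old vertex of degree d contributes d new edges; summing degrees gives Σd = 2E, so E′ = E + 2E = 3E = 117.
Each original face survives and each original vertex becomes one new face: F′ = F + V = 41.

78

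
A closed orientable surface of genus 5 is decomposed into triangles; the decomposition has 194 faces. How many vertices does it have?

89

χ = 2 − 2·5 = -8, and every face is a triangle so 3F = 2E.
E = 3·194/2 = 291. Then V = -8 + E − F = -8 + 291 − 194 = 89.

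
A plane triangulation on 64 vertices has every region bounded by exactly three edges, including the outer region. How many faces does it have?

In a plane triangulation 3F = 2E and V − E + F = 2, so F = 2V − 4 = 2·64 − 4 = 124.

124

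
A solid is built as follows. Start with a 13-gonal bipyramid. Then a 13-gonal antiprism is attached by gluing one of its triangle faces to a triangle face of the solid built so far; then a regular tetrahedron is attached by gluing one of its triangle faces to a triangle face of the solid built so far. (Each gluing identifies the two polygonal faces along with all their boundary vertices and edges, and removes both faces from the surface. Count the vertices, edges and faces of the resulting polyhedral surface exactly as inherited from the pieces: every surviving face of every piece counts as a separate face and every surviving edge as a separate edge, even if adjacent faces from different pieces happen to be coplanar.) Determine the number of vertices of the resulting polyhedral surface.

39

A 13-gonal bipyramid: V=15, E=39, F=26.
Attach a 13-gonal antiprism (V=26, E=52, F=28) along a 3-gon: merge 3 vertices and 3 edges, delete both glued faces → V=38, E=88, F=52.
Attach a regular tetrahedron (V=4, E=6, F=4) along a 3-gon: merge 3 vertices and 3 edges, delete both glued faces → V=39, E=91, F=54.
Check: V − E + F = 39 − 91 + 54 = 2.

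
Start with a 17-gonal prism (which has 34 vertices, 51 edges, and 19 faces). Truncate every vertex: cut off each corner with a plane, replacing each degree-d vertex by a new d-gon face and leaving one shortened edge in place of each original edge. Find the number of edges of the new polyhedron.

Truncation replaces each original edge-end by a new vertex, so V′ = 2E = 102.
Each original edge survives, and each old vertex of degree d contributes d new edges; summing degrees gives Σd = 2E, so E′ = E + 2E = 3E = 153.
Each original face survives and each original vertex becomes one new face: F′ = F + V = 53.

153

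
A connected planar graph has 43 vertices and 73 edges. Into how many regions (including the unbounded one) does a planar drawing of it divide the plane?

32

Euler's formula for a connected plane graph: V − E + F = 2, so F = 2 − 43 + 73 = 32.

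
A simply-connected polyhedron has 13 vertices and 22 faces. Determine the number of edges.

Here V − E + F = 2.
E = V + F − (2) = 13 + 22 − (2) = 33.

33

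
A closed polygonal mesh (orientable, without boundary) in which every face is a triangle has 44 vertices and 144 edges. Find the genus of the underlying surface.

3

Every face is a triangle and each edge borders two faces, so 3F = 2·144, giving F = 96.
χ = V − E + F = 44 − 144 + 96 = -4.
For a closed orientable surface χ = 2 − 2g, so g = (2 − (-4))/2 = 3.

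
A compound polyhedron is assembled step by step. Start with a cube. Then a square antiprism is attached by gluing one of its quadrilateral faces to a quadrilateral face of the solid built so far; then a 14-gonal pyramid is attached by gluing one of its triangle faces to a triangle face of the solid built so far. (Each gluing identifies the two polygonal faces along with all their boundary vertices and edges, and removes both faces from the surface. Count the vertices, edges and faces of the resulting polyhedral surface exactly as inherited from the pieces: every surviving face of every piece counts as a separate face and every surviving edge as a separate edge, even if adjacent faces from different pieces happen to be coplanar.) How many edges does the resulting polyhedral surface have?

A cube: V=8, E=12, F=6.
Attach a square antiprism (V=8, E=16, F=10) along a 4-gon: merge 4 vertices and 4 edges, delete both glued faces → V=12, E=24, F=14.
Attach a 14-gonal pyramid (V=15, E=28, F=15) along a 3-gon: merge 3 vertices and 3 edges, delete both glued faces → V=24, E=49, F=27.
Check: V − E + F = 24 − 49 + 27 = 2.

49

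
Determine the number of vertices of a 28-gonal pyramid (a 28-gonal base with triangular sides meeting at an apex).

29

A pyramid on an n-gon base has one n-gon and n triangles: V = 28 + 1 = 29, E = 2·28 = 56, F = 28 + 1 = 29.
Check: V − E + F = 29 − 56 + 29 = 2.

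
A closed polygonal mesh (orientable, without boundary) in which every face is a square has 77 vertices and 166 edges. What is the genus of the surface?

4

Every face is a square and each edge borders two faces, so 4F = 2·166, giving F = 83.
χ = V − E + F = 77 − 166 + 83 = -6.
For a closed orientable surface χ = 2 − 2g, so g = (2 − (-6))/2 = 4.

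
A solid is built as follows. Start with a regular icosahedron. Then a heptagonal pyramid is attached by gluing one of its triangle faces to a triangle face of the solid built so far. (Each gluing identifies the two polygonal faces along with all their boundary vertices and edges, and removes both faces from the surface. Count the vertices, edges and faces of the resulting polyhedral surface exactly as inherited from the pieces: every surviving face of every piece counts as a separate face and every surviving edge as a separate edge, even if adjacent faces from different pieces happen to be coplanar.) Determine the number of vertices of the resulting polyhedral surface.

A regular icosahedron: V=12, E=30, F=20.
Attach a heptagonal pyramid (V=8, E=14, F=8) along a 3-gon: merge 3 vertices and 3 edges, delete both glued faces → V=17, E=41, F=26.
Check: V − E + F = 17 − 41 + 26 = 2.

17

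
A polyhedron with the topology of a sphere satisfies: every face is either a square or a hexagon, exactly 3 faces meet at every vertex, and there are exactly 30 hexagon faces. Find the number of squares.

Let x be the number of squares; then F = 30 + x.
Edge–face incidences: 2E = 6·30 + 4·x = 180 + 4x.
Every vertex has degree 3, so 3V = 2E.
Euler: V − E + F = 2 ⇒ (2E)/3 − E + (30 + x) = 2.
Multiply by 6: 2·(2E) − 3·(2E) + 6·(30 + x) = 12, i.e. 180 + 6x − (180 + 4x) = 12.
Collecting terms: 2x = 12, so x = 6.
Then 2E = 180 + 4·6 = 204, so E = 102, V = 2E/3 = 68, F = 30 + 6 = 36.

6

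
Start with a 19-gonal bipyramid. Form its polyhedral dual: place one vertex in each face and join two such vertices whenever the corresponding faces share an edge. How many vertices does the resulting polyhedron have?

The base solid has V = 21, E = 57, F = 38.
The dual swaps V and F and preserves E: V′ = F = 38, E′ = E = 57, F′ = V = 21.

38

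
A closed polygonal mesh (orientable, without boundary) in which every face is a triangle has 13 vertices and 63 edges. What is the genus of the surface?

Every face is a triangle and each edge borders two faces, so 3F = 2·63, giving F = 42.
χ = V − E + F = 13 − 63 + 42 = -8.
For a closed orientable surface χ = 2 − 2g, so g = (2 − (-8))/2 = 5.

5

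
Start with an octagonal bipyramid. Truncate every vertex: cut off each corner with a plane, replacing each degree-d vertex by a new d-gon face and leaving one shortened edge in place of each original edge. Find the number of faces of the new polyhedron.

26

The base solid has V = 10, E = 24, F = 16.
Truncation replaces each original edge-end by a new vertex, so V′ = 2E = 48.
Each original edge survives, and each old vertex of degree d contributes d new edges; summing degrees gives Σd = 2E, so E′ = E + 2E = 3E = 72.
Each original face survives and each original vertex becomes one new face: F′ = F + V = 26.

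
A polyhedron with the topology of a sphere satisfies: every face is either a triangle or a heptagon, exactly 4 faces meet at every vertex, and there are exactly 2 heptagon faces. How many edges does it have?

Let x be the number of triangles; then F = 2 + x.
Edge–face incidences: 2E = 7·2 + 3·x = 14 + 3x.
Every vertex has degree 4, so 4V = 2E.
Euler: V − E + F = 2 ⇒ (2E)/4 − E + (2 + x) = 2.
Multiply by 8: 2·(2E) − 4·(2E) + 8·(2 + x) = 16, i.e. 16 + 8x − 2·(14 + 3x) = 16.
Collecting terms: 2x − 12 = 16, so 2x = 28, so x = 14.
Then 2E = 14 + 3·14 = 56, so E = 28, V = 2E/4 = 14, F = 2 + 14 = 16.

28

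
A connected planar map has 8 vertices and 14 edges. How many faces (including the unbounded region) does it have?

8

Euler's formula for a connected plane graph: V − E + F = 2, so F = 2 − 8 + 14 = 8.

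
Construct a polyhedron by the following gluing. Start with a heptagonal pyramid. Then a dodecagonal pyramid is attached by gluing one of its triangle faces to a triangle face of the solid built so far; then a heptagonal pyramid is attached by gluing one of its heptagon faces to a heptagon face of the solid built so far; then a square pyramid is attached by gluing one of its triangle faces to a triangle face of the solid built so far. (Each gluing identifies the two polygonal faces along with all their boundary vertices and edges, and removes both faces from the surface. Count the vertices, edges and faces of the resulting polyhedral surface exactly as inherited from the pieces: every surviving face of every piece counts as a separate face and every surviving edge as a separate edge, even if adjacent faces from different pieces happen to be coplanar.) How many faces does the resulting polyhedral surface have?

A heptagonal pyramid: V=8, E=14, F=8.
Attach a dodecagonal pyramid (V=13, E=24, F=13) along a 3-gon: merge 3 vertices and 3 edges, delete both glued faces → V=18, E=35, F=19.
Attach a heptagonal pyramid (V=8, E=14, F=8) along a 7-gon: merge 7 vertices and 7 edges, delete both glued faces → V=19, E=42, F=25.
Attach a square pyramid (V=5, E=8, F=5) along a 3-gon: merge 3 vertices and 3 edges, delete both glued faces → V=21, E=47, F=28.
Check: V − E + F = 21 − 47 + 28 = 2.

28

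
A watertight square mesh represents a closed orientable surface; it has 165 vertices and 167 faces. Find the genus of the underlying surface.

2

Every face is a square, so 2E = 4·167 = 668, giving E = 334.
χ = V − E + F = 165 − 334 + 167 = -2.
For a closed orientable surface χ = 2 − 2g, so g = (2 − (-2))/2 = 2.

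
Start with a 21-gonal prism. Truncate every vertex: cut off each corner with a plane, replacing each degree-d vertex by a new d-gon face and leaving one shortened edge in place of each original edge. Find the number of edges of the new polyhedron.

189

The base solid has V = 42, E = 63, F = 23.
Truncation replaces each original edge-end by a new vertex, so V′ = 2E = 126.
Each original edge survives, and each old vertex of degree d contributes d new edges; summing degrees gives Σd = 2E, so E′ = E + 2E = 3E = 189.
Each original face survives and each original vertex becomes one new face: F′ = F + V = 65.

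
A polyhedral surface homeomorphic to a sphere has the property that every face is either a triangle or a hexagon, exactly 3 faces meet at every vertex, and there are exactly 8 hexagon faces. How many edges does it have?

Let x be the number of triangles; then F = 8 + x.
Edge–face incidences: 2E = 6·8 + 3·x = 48 + 3x.
Every vertex has degree 3, so 3V = 2E.
Euler: V − E + F = 2 ⇒ (2E)/3 − E + (8 + x) = 2.
Multiply by 6: 2·(2E) − 3·(2E) + 6·(8 + x) = 12, i.e. 48 + 6x − (48 + 3x) = 12.
Collecting terms: 3x = 12, so x = 4.
Then 2E = 48 + 3·4 = 60, so E = 30, V = 2E/3 = 20, F = 8 + 4 = 12.

30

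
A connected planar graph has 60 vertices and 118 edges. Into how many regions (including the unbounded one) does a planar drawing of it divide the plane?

60

Euler's formula for a connected plane graph: V − E + F = 2, so F = 2 − 60 + 118 = 60.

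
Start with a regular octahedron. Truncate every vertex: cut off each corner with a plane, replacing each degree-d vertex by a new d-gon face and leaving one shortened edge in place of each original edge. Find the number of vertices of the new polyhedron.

24

The base solid has V = 6, E = 12, F = 8.
Truncation replaces each original edge-end by a new vertex, so V′ = 2E = 24.
Each original edge survives, and each old vertex of degree d contributes d new edges; summing degrees gives Σd = 2E, so E′ = E + 2E = 3E = 36.
Each original face survives and each original vertex becomes one new face: F′ = F + V = 14.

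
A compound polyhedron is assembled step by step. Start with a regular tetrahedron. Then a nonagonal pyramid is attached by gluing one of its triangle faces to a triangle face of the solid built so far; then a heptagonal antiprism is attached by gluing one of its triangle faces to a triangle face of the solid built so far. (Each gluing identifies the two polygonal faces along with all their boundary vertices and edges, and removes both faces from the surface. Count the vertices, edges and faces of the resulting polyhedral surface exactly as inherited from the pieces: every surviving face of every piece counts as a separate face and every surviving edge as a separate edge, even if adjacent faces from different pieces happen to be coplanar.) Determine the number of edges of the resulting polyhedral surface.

46

A regular tetrahedron: V=4, E=6, F=4.
Attach a nonagonal pyramid (V=10, E=18, F=10) along a 3-gon: merge 3 vertices and 3 edges, delete both glued faces → V=11, E=21, F=12.
Attach a heptagonal antiprism (V=14, E=28, F=16) along a 3-gon: merge 3 vertices and 3 edges, delete both glued faces → V=22, E=46, F=26.
Check: V − E + F = 22 − 46 + 26 = 2.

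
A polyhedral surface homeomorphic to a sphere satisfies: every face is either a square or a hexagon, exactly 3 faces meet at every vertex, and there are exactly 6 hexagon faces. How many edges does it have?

Let x be the number of squares; then F = 6 + x.
Edge–face incidences: 2E = 6·6 + 4·x = 36 + 4x.
Every vertex has degree 3, so 3V = 2E.
Euler: V − E + F = 2 ⇒ (2E)/3 − E + (6 + x) = 2.
Multiply by 6: 2·(2E) − 3·(2E) + 6·(6 + x) = 12, i.e. 36 + 6x − (36 + 4x) = 12.
Collecting terms: 2x = 12, so x = 6.
Then 2E = 36 + 4·6 = 60, so E = 30, V = 2E/3 = 20, F = 6 + 6 = 12.

30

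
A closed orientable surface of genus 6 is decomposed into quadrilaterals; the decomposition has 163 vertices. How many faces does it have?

173

χ = 2 − 2·6 = -10, and every face is a square so 4F = 2E.
V − E + F = -10 with E = 4F/2 gives 163 − (4/2 − 1)·F = -10, so F = 173 and E = 346.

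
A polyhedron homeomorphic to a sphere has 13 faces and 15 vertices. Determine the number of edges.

Here V − E + F = 2.
E = V + F − (2) = 15 + 13 − (2) = 26.

26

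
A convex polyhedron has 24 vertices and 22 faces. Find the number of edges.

44

Here V − E + F = 2.
E = V + F − (2) = 24 + 22 − (2) = 44.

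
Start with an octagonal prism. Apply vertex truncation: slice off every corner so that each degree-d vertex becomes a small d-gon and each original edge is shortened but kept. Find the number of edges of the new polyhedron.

72

The base solid has V = 16, E = 24, F = 10.
Truncation replaces each original edge-end by a new vertex, so V′ = 2E = 48.
Each original edge survives, and each old vertex of degree d contributes d new edges; summing degrees gives Σd = 2E, so E′ = E + 2E = 3E = 72.
Each original face survives and each original vertex becomes one new face: F′ = F + V = 26.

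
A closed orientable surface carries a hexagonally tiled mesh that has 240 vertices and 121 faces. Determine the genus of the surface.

Every face is a hexagon, so 2E = 6·121 = 726, giving E = 363.
χ = V − E + F = 240 − 363 + 121 = -2.
For a closed orientable surface χ = 2 − 2g, so g = (2 − (-2))/2 = 2.

2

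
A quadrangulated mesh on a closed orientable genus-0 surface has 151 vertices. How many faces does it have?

χ = 2 − 2·0 = 2, and every face is a square so 4F = 2E.
V − E + F = 2 with E = 4F/2 gives 151 − (4/2 − 1)·F = 2, so F = 149 and E = 298.

149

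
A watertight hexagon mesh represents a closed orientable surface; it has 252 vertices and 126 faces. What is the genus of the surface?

Every face is a hexagon, so 2E = 6·126 = 756, giving E = 378.
χ = V − E + F = 252 − 378 + 126 = 0.
For a closed orientable surface χ = 2 − 2g, so g = (2 − (0))/2 = 1.

1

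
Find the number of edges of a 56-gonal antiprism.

224

An antiprism on an n-gon has two n-gon caps and 2n triangles: V = 2·56 = 112, E = 4·56 = 224, F = 2·56 + 2 = 114.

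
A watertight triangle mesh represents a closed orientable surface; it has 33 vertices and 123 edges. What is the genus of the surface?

5

Every face is a triangle and each edge borders two faces, so 3F = 2·123, giving F = 82.
χ = V − E + F = 33 − 123 + 82 = -8.
For a closed orientable surface χ = 2 − 2g, so g = (2 − (-8))/2 = 5.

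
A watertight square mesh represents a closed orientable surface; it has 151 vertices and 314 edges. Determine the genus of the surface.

Every face is a square and each edge borders two faces, so 4F = 2·314, giving F = 157.
χ = V − E + F = 151 − 314 + 157 = -6.
For a closed orientable surface χ = 2 − 2g, so g = (2 − (-6))/2 = 4.

4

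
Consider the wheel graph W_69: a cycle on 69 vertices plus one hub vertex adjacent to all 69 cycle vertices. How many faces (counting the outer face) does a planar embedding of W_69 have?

W_69 has V = 69 + 1 = 70 vertices and E = 2·69 = 138 edges.
By Euler's formula F = 2 − V + E = 2 − 70 + 138 = 70.

70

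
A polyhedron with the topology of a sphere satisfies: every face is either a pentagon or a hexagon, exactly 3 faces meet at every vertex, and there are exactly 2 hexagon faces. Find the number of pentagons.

Let x be the number of pentagons; then F = 2 + x.
Edge–face incidences: 2E = 6·2 + 5·x = 12 + 5x.
Every vertex has degree 3, so 3V = 2E.
Euler: V − E + F = 2 ⇒ (2E)/3 − E + (2 + x) = 2.
Multiply by 6: 2·(2E) − 3·(2E) + 6·(2 + x) = 12, i.e. 12 + 6x − (12 + 5x) = 12.
Collecting terms: x = 12.
Then 2E = 12 + 5·12 = 72, so E = 36, V = 2E/3 = 24, F = 2 + 12 = 14.

12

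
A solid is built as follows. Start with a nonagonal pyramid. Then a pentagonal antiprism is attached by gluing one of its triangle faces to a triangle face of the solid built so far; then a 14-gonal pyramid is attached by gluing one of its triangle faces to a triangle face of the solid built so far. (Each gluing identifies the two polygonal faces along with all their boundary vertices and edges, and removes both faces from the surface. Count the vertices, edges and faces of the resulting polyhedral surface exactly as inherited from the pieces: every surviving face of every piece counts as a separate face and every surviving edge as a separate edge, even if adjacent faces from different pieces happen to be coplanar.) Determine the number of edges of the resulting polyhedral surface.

60

A nonagonal pyramid: V=10, E=18, F=10.
Attach a pentagonal antiprism (V=10, E=20, F=12) along a 3-gon: merge 3 vertices and 3 edges, delete both glued faces → V=17, E=35, F=20.
Attach a 14-gonal pyramid (V=15, E=28, F=15) along a 3-gon: merge 3 vertices and 3 edges, delete both glued faces → V=29, E=60, F=33.
Check: V − E + F = 29 − 60 + 33 = 2.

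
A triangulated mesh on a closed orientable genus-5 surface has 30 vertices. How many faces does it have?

χ = 2 − 2·5 = -8, and every face is a triangle so 3F = 2E.
V − E + F = -8 with E = 3F/2 gives 30 − (3/2 − 1)·F = -8, so F = 76 and E = 114.

76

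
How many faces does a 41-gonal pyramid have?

42

A pyramid on an n-gon base has one n-gon and n triangles: V = 41 + 1 = 42, E = 2·41 = 82, F = 41 + 1 = 42.
Check: V − E + F = 42 − 82 + 42 = 2.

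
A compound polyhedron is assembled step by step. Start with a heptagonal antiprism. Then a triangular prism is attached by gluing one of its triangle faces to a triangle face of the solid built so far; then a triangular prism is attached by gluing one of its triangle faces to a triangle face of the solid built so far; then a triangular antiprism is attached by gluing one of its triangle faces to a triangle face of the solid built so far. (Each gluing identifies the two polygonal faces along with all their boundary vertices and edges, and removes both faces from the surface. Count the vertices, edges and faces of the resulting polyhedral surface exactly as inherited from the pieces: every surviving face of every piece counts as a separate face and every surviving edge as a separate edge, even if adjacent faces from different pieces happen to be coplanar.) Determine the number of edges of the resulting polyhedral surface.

49

A heptagonal antiprism: V=14, E=28, F=16.
Attach a triangular prism (V=6, E=9, F=5) along a 3-gon: merge 3 vertices and 3 edges, delete both glued faces → V=17, E=34, F=19.
Attach a triangular prism (V=6, E=9, F=5) along a 3-gon: merge 3 vertices and 3 edges, delete both glued faces → V=20, E=40, F=22.
Attach a triangular antiprism (V=6, E=12, F=8) along a 3-gon: merge 3 vertices and 3 edges, delete both glued faces → V=23, E=49, F=28.
Check: V − E + F = 23 − 49 + 28 = 2.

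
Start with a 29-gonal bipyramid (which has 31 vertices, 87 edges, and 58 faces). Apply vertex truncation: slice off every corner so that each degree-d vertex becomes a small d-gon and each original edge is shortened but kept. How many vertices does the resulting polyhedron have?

Truncation replaces each original edge-end by a new vertex, so V′ = 2E = 174.
Each original edge survives, and each old vertex of degree d contributes d new edges; summing degrees gives Σd = 2E, so E′ = E + 2E = 3E = 261.
Each original face survives and each original vertex becomes one new face: F′ = F + V = 89.

174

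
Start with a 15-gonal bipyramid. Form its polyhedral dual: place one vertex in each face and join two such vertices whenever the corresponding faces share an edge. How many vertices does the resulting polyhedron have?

30

The base solid has V = 17, E = 45, F = 30.
The dual swaps V and F and preserves E: V′ = F = 30, E′ = E = 45, F′ = V = 17.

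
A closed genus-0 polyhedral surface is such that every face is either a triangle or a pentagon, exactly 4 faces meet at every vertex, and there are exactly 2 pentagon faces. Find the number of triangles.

10

Let x be the number of triangles; then F = 2 + x.
Edge–face incidences: 2E = 5·2 + 3·x = 10 + 3x.
Every vertex has degree 4, so 4V = 2E.
Euler: V − E + F = 2 ⇒ (2E)/4 − E + (2 + x) = 2.
Multiply by 8: 2·(2E) − 4·(2E) + 8·(2 + x) = 16, i.e. 16 + 8x − 2·(10 + 3x) = 16.
Collecting terms: 2x − 4 = 16, so 2x = 20, so x = 10.
Then 2E = 10 + 3·10 = 40, so E = 20, V = 2E/4 = 10, F = 2 + 10 = 12.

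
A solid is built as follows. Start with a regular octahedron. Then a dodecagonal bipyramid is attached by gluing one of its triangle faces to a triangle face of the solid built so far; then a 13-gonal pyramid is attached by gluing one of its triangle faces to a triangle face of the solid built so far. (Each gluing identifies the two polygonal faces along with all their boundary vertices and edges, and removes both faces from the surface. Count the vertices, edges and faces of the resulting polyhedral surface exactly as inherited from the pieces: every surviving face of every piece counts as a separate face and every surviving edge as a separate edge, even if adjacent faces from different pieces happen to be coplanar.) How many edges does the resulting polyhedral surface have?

A regular octahedron: V=6, E=12, F=8.
Attach a dodecagonal bipyramid (V=14, E=36, F=24) along a 3-gon: merge 3 vertices and 3 edges, delete both glued faces → V=17, E=45, F=30.
Attach a 13-gonal pyramid (V=14, E=26, F=14) along a 3-gon: merge 3 vertices and 3 edges, delete both glued faces → V=28, E=68, F=42.
Check: V − E + F = 28 − 68 + 42 = 2.

68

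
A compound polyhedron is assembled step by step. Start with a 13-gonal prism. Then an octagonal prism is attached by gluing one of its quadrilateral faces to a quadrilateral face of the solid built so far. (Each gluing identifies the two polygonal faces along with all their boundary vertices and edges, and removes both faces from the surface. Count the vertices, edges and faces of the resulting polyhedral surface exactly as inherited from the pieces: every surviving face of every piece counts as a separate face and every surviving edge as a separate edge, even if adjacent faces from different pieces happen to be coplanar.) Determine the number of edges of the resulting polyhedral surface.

A 13-gonal prism: V=26, E=39, F=15.
Attach an octagonal prism (V=16, E=24, F=10) along a 4-gon: merge 4 vertices and 4 edges, delete both glued faces → V=38, E=59, F=23.
Check: V − E + F = 38 − 59 + 23 = 2.

59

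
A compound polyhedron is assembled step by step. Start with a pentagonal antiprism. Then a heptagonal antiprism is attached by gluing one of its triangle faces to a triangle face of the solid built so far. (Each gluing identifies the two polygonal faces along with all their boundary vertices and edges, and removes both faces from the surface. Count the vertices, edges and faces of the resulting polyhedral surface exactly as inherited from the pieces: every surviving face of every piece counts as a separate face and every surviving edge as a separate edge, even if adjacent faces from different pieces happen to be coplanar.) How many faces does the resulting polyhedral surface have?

26

A pentagonal antiprism: V=10, E=20, F=12.
Attach a heptagonal antiprism (V=14, E=28, F=16) along a 3-gon: merge 3 vertices and 3 edges, delete both glued faces → V=21, E=45, F=26.
Check: V − E + F = 21 − 45 + 26 = 2.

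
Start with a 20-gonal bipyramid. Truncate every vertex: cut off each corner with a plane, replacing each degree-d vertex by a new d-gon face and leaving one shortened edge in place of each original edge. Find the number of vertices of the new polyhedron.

120

The base solid has V = 22, E = 60, F = 40.
Truncation replaces each original edge-end by a new vertex, so V′ = 2E = 120.
Each original edge survives, and each old vertex of degree d contributes d new edges; summing degrees gives Σd = 2E, so E′ = E + 2E = 3E = 180.
Each original face survives and each original vertex becomes one new face: F′ = F + V = 62.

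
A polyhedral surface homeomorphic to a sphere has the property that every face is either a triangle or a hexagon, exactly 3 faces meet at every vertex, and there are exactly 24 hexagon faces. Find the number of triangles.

Let x be the number of triangles; then F = 24 + x.
Edge–face incidences: 2E = 6·24 + 3·x = 144 + 3x.
Every vertex has degree 3, so 3V = 2E.
Euler: V − E + F = 2 ⇒ (2E)/3 − E + (24 + x) = 2.
Multiply by 6: 2·(2E) − 3·(2E) + 6·(24 + x) = 12, i.e. 144 + 6x − (144 + 3x) = 12.
Collecting terms: 3x = 12, so x = 4.
Then 2E = 144 + 3·4 = 156, so E = 78, V = 2E/3 = 52, F = 24 + 4 = 28.

4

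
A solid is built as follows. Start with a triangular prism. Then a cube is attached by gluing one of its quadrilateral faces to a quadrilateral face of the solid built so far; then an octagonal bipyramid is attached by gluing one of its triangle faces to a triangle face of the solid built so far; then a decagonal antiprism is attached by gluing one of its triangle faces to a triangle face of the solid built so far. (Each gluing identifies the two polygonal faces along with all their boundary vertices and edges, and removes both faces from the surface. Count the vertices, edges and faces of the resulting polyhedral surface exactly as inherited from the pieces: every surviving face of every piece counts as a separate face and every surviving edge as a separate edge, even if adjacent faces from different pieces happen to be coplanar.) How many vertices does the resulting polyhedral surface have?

34

A triangular prism: V=6, E=9, F=5.
Attach a cube (V=8, E=12, F=6) along a 4-gon: merge 4 vertices and 4 edges, delete both glued faces → V=10, E=17, F=9.
Attach an octagonal bipyramid (V=10, E=24, F=16) along a 3-gon: merge 3 vertices and 3 edges, delete both glued faces → V=17, E=38, F=23.
Attach a decagonal antiprism (V=20, E=40, F=22) along a 3-gon: merge 3 vertices and 3 edges, delete both glued faces → V=34, E=75, F=43.
Check: V − E + F = 34 − 75 + 43 = 2.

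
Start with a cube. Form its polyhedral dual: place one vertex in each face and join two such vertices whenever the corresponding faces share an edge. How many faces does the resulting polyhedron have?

8

The base solid has V = 8, E = 12, F = 6.
The dual swaps V and F and preserves E: V′ = F = 6, E′ = E = 12, F′ = V = 8.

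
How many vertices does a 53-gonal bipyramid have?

A bipyramid over an n-gon has 2n triangular faces and n + 2 vertices: V = 53 + 2 = 55, E = 3·53 = 159, F = 2·53 = 106.

55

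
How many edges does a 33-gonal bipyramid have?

A bipyramid over an n-gon has 2n triangular faces and n + 2 vertices: V = 33 + 2 = 35, E = 3·33 = 99, F = 2·33 = 66.
Check: V − E + F = 35 − 99 + 66 = 2.

99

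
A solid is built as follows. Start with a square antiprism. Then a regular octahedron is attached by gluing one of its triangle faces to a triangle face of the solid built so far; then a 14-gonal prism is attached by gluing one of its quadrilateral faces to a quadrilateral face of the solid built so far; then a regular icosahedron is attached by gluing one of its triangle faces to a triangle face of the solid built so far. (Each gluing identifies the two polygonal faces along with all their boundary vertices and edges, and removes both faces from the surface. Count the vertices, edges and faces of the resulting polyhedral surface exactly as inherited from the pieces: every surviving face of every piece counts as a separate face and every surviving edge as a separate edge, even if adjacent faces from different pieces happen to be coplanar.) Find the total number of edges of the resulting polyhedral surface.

A square antiprism: V=8, E=16, F=10.
Attach a regular octahedron (V=6, E=12, F=8) along a 3-gon: merge 3 vertices and 3 edges, delete both glued faces → V=11, E=25, F=16.
Attach a 14-gonal prism (V=28, E=42, F=16) along a 4-gon: merge 4 vertices and 4 edges, delete both glued faces → V=35, E=63, F=30.
Attach a regular icosahedron (V=12, E=30, F=20) along a 3-gon: merge 3 vertices and 3 edges, delete both glued faces → V=44, E=90, F=48.
Check: V − E + F = 44 − 90 + 48 = 2.

90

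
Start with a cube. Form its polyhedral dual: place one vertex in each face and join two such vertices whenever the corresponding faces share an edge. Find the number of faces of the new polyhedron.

The base solid has V = 8, E = 12, F = 6.
The dual swaps V and F and preserves E: V′ = F = 6, E′ = E = 12, F′ = V = 8.

8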